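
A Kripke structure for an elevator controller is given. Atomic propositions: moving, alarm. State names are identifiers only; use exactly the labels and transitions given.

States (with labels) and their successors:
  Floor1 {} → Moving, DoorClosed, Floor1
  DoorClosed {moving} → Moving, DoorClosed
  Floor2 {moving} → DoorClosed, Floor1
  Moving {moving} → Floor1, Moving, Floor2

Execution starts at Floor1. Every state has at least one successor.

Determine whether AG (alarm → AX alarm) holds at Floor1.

Holds

States satisfying alarm → AX alarm: {Floor1, DoorClosed, Floor2, Moving}.
States satisfying AG (alarm → AX alarm): {Floor1, DoorClosed, Floor2, Moving}.
Every state reachable from Floor1 satisfies alarm → AX alarm.
Floor1 ∈ Sat(AG (alarm → AX alarm)).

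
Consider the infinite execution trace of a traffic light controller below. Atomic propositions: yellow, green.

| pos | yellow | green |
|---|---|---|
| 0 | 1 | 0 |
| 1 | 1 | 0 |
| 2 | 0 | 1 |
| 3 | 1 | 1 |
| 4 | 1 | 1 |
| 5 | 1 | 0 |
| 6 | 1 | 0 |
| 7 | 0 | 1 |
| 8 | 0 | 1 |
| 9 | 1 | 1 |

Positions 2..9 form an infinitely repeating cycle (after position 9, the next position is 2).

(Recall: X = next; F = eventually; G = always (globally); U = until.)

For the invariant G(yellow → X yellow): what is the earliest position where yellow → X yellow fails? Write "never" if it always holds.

1

Check yellow → X yellow at each position in order: 0 ✓.
At position 1 the labels are {yellow} and the next position 2 has {green}, so yellow → X yellow is false there. This is the first violation.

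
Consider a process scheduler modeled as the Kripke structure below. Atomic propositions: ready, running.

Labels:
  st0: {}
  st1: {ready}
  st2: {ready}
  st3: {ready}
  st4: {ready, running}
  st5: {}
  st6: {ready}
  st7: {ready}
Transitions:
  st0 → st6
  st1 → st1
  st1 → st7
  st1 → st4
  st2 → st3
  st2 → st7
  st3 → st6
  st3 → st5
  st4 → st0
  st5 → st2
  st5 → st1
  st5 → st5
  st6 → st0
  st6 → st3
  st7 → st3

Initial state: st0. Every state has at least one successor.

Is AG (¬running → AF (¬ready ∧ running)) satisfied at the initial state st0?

No

States satisfying ¬running → AF (¬ready ∧ running): {st4}.
States satisfying AG (¬running → AF (¬ready ∧ running)): ∅.
st0 is reachable from st0 and violates ¬running → AF (¬ready ∧ running), so AG fails at st0.
st0 ∉ Sat(AG (¬running → AF (¬ready ∧ running))).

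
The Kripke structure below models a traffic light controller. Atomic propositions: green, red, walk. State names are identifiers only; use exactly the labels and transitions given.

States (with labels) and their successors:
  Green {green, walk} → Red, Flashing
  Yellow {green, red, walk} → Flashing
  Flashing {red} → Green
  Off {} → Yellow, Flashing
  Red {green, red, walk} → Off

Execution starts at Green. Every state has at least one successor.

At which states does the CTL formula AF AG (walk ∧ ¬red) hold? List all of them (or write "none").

States satisfying AG (walk ∧ ¬red): ∅.
States satisfying AF AG (walk ∧ ¬red): ∅.

none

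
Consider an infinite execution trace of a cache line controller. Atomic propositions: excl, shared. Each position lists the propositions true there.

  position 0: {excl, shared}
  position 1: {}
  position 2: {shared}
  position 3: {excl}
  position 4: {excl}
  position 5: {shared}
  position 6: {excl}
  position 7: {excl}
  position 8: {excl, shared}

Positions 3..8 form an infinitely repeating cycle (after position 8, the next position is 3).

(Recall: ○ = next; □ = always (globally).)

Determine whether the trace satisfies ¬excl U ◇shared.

Holds

Walking from position 0: ◇shared first holds at position 0, and ¬excl holds at every earlier position along the way, so ¬excl U ◇shared holds.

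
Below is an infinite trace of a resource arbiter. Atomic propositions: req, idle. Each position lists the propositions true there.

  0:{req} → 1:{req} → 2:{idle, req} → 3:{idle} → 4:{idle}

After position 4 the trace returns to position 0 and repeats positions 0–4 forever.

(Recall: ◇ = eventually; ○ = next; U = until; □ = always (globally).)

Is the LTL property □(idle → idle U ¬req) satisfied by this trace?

Yes

idle → idle U ¬req holds at every position 0..4, and those are all positions ever visited, so □(idle → idle U ¬req) holds.
Positions where idle holds: 2, 3, 4.
Check idle U ¬req at each: 2→ok, 3→ok, 4→ok.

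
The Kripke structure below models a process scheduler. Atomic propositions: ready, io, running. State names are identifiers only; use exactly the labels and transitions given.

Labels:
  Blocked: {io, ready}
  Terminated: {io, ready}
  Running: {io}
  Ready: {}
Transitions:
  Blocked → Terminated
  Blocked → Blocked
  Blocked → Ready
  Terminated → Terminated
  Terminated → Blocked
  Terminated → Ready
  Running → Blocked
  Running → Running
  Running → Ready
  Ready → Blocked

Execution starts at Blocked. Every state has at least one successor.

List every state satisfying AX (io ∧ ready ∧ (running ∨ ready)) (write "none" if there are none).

{Ready}

States satisfying io ∧ ready ∧ (running ∨ ready): {Blocked, Terminated}.
States satisfying AX (io ∧ ready ∧ (running ∨ ready)): {Ready}.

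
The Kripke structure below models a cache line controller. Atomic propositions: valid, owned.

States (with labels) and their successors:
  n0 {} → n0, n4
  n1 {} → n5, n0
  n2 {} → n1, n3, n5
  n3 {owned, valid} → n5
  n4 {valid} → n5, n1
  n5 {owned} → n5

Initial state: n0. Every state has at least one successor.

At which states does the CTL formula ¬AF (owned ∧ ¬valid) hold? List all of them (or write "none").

States satisfying owned ∧ ¬valid: {n5}.
States satisfying AF (owned ∧ ¬valid): {n3, n5}.
States satisfying ¬AF (owned ∧ ¬valid): {n0, n1, n2, n4}.

{n0, n1, n2, n4}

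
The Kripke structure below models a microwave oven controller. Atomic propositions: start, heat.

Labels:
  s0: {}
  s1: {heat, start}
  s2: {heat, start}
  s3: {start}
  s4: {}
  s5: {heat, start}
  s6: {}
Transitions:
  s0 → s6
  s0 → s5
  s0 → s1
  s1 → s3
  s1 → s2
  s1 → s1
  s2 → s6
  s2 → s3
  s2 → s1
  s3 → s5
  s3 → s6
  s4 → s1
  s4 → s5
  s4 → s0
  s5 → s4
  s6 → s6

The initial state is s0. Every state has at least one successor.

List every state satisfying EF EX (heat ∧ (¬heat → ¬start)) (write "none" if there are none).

States satisfying EX (heat ∧ (¬heat → ¬start)): {s0, s1, s2, s3, s4}.
States satisfying EF EX (heat ∧ (¬heat → ¬start)): {s0, s1, s2, s3, s4, s5}.

{s0, s1, s2, s3, s4, s5}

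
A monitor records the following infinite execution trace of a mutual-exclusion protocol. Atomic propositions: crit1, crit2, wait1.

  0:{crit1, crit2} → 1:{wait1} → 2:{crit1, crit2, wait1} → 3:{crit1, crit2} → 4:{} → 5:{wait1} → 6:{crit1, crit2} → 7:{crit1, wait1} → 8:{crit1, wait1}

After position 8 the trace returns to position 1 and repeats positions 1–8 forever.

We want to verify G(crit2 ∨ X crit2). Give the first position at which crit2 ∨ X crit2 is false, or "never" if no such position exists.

Check crit2 ∨ X crit2 at each position in order: 0 ✓, 1 ✓, 2 ✓, 3 ✓.
At position 4 the labels are {} and the next position 5 has {wait1}, so crit2 ∨ X crit2 is false there. This is the first violation.

4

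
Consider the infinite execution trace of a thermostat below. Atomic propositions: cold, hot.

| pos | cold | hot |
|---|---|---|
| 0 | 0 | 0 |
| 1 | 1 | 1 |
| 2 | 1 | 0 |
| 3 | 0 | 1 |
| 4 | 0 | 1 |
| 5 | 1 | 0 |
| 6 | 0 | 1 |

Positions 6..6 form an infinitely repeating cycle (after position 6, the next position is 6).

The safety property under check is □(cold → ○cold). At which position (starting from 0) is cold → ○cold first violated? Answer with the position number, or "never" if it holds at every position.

2

Check cold → ○cold at each position in order: 0 ✓, 1 ✓.
At position 2 the labels are {cold} and the next position 3 has {hot}, so cold → ○cold is false there. This is the first violation.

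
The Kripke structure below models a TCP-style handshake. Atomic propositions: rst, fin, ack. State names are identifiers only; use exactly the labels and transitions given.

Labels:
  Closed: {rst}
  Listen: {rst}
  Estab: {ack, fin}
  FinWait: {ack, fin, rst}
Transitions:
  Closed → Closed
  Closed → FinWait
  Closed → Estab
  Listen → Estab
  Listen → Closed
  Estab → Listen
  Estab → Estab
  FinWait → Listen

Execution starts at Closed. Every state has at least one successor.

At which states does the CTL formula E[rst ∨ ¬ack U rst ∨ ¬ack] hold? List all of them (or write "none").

States satisfying rst ∨ ¬ack: {Closed, Listen, FinWait}.
States satisfying E[rst ∨ ¬ack U rst ∨ ¬ack]: {Closed, Listen, FinWait}.

{Closed, Listen, FinWait}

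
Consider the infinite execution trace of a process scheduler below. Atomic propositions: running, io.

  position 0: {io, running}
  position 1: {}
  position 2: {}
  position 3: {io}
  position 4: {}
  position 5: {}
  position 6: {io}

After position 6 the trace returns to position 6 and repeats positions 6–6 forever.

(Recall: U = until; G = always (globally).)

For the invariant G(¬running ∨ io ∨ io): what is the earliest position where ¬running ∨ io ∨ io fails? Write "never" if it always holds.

¬running ∨ io ∨ io holds at every position 0..6, and those are all the positions the trace ever visits, so the invariant G(¬running ∨ io ∨ io) is never violated.

never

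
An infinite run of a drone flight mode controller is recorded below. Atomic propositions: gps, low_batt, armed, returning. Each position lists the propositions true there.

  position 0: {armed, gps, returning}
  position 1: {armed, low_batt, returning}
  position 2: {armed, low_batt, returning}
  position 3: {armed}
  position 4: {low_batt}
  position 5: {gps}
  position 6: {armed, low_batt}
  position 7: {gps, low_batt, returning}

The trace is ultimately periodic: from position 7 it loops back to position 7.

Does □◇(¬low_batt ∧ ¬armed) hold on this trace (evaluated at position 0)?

Violated

◇(¬low_batt ∧ ¬armed) must hold at every position from 0 onward. It fails at position 6, so □◇(¬low_batt ∧ ¬armed) is false.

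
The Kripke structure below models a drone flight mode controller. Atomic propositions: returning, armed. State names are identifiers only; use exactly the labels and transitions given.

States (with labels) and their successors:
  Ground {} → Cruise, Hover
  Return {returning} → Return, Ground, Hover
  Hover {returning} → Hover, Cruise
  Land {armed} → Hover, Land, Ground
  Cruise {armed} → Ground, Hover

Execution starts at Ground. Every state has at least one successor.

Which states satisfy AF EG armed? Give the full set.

States satisfying EG armed: {Land}.
States satisfying AF EG armed: {Land}.

{Land}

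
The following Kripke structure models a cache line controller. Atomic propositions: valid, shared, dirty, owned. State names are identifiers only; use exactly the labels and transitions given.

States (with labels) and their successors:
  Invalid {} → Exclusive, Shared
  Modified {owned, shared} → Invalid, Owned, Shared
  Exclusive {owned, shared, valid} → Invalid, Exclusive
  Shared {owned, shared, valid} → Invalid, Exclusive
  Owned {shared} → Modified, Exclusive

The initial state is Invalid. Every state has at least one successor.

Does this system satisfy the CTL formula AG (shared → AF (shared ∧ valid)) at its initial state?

States satisfying shared → AF (shared ∧ valid): {Invalid, Exclusive, Shared}.
States satisfying AG (shared → AF (shared ∧ valid)): {Invalid, Exclusive, Shared}.
Every state reachable from Invalid satisfies shared → AF (shared ∧ valid).
Invalid ∈ Sat(AG (shared → AF (shared ∧ valid))).

Holds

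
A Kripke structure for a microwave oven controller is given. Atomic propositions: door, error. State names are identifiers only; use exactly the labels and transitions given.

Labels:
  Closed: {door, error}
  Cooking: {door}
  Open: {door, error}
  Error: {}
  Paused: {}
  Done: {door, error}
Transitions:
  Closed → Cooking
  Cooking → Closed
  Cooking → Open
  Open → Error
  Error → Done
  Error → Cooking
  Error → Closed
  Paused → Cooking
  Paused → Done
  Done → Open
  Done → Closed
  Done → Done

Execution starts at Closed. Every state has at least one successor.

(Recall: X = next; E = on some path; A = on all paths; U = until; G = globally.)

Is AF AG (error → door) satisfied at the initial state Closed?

States satisfying AG (error → door): {Closed, Cooking, Open, Error, Paused, Done}.
States satisfying AF AG (error → door): {Closed, Cooking, Open, Error, Paused, Done}.
Closed ∈ Sat(AF AG (error → door)).

Holds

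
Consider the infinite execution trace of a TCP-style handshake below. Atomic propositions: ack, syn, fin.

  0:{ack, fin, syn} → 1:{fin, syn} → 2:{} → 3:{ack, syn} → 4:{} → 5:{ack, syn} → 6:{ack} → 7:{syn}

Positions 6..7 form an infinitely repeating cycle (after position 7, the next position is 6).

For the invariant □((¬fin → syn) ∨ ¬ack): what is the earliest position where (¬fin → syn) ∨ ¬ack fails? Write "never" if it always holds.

6

Check (¬fin → syn) ∨ ¬ack at each position in order: 0 ✓, 1 ✓, 2 ✓, 3 ✓, 4 ✓, 5 ✓.
At position 6 the labels are {ack}, so (¬fin → syn) ∨ ¬ack is false there. This is the first violation.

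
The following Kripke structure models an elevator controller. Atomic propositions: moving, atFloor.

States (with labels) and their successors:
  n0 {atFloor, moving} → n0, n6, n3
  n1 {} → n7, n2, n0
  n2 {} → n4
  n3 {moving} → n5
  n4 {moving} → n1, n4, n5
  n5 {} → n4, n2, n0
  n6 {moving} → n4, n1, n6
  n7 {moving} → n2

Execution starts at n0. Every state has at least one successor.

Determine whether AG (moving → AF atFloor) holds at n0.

No

States satisfying moving → AF atFloor: {n0, n1, n2, n5}.
States satisfying AG (moving → AF atFloor): ∅.
n3 is reachable from n0 and violates moving → AF atFloor, so AG fails at n0.
n0 ∉ Sat(AG (moving → AF atFloor)).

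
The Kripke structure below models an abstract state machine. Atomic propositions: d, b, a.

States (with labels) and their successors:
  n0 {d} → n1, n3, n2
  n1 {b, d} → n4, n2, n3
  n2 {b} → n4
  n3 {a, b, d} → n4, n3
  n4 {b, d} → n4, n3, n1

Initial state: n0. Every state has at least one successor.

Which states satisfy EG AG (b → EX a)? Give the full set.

none

States satisfying AG (b → EX a): ∅.
States satisfying EG AG (b → EX a): ∅.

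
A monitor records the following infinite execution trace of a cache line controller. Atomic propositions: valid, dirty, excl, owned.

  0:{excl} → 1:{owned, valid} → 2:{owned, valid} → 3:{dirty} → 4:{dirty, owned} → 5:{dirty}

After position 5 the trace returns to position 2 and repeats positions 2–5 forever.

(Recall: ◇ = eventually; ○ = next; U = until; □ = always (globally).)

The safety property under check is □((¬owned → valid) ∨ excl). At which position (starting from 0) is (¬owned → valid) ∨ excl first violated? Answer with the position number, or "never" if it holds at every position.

Check (¬owned → valid) ∨ excl at each position in order: 0 ✓, 1 ✓, 2 ✓.
At position 3 the labels are {dirty}, so (¬owned → valid) ∨ excl is false there. This is the first violation.

3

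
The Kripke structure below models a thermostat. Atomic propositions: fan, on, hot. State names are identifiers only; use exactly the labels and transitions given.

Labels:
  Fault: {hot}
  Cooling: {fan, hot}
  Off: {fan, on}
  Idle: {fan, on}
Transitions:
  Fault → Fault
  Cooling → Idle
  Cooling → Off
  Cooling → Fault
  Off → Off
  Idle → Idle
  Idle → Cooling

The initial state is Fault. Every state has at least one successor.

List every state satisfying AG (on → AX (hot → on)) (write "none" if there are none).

{Fault, Off}

States satisfying on → AX (hot → on): {Fault, Cooling, Off}.
States satisfying AG (on → AX (hot → on)): {Fault, Off}.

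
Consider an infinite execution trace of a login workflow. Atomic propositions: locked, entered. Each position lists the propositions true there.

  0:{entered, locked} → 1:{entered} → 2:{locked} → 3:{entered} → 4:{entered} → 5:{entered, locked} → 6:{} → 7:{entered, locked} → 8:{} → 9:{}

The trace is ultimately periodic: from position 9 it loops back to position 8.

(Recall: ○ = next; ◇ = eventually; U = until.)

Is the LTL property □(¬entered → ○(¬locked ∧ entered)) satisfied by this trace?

¬entered → ○(¬locked ∧ entered) must hold at every position from 0 onward. It fails at position 6, so □(¬entered → ○(¬locked ∧ entered)) is false.
Positions where ¬entered holds: 2, 6, 8, 9.
Check ○(¬locked ∧ entered) at each: 2→ok, 6→fails, 8→fails, 9→fails.

Does not hold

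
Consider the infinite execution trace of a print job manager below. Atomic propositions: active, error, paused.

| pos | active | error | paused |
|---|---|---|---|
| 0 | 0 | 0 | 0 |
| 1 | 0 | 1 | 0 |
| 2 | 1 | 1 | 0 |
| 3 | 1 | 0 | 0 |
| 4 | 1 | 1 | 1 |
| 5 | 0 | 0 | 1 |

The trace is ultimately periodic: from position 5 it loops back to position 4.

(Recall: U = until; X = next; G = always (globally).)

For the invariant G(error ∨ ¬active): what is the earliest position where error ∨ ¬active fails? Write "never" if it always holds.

Check error ∨ ¬active at each position in order: 0 ✓, 1 ✓, 2 ✓.
At position 3 the labels are {active}, so error ∨ ¬active is false there. This is the first violation.

3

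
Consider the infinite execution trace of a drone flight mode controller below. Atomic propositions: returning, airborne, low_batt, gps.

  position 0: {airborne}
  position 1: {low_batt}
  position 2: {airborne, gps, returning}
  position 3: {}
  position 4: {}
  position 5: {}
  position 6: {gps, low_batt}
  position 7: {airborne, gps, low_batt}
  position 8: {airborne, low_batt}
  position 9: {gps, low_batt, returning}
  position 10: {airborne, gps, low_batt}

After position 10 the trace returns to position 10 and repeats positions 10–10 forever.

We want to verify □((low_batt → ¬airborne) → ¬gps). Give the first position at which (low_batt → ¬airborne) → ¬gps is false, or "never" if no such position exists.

Check (low_batt → ¬airborne) → ¬gps at each position in order: 0 ✓, 1 ✓.
At position 2 the labels are {airborne, gps, returning}, so (low_batt → ¬airborne) → ¬gps is false there. This is the first violation.

2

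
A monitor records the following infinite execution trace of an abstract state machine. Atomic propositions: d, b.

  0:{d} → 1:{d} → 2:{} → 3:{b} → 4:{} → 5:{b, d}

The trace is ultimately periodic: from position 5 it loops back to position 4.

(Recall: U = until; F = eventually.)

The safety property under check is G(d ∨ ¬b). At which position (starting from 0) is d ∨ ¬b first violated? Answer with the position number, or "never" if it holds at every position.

Check d ∨ ¬b at each position in order: 0 ✓, 1 ✓, 2 ✓.
At position 3 the labels are {b}, so d ∨ ¬b is false there. This is the first violation.

3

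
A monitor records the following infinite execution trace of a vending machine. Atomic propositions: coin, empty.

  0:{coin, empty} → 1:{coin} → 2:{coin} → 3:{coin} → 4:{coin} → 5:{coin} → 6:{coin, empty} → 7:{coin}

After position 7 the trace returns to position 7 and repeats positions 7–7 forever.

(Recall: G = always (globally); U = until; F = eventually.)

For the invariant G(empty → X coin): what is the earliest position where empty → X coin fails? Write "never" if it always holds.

empty → X coin holds at every position 0..7, and those are all the positions the trace ever visits, so the invariant G(empty → X coin) is never violated.

never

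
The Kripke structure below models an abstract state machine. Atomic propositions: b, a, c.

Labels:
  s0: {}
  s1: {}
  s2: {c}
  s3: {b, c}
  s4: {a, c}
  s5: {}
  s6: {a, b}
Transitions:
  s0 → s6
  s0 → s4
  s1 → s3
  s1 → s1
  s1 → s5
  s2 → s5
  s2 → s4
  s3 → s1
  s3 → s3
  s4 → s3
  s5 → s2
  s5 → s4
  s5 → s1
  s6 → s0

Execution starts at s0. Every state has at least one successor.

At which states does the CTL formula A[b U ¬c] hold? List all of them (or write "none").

States satisfying b: {s3, s6}.
States satisfying ¬c: {s0, s1, s5, s6}.
States satisfying A[b U ¬c]: {s0, s1, s5, s6}.

{s0, s1, s5, s6}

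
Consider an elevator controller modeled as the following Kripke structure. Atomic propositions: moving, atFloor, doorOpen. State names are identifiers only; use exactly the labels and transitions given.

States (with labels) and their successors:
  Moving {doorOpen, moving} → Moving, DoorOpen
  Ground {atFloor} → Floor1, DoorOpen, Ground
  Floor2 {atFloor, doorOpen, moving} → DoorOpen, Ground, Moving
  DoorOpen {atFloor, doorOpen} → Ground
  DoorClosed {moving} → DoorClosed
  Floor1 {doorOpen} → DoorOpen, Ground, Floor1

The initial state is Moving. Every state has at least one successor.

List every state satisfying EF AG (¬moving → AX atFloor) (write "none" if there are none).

States satisfying AG (¬moving → AX atFloor): {DoorClosed}.
States satisfying EF AG (¬moving → AX atFloor): {DoorClosed}.

{DoorClosed}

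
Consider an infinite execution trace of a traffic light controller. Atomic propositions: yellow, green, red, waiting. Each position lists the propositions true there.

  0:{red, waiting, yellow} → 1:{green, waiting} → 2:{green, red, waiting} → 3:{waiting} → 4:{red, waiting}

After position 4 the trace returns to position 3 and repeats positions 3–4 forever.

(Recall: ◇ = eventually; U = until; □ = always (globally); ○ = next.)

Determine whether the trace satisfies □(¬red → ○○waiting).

¬red → ○○waiting holds at every position 0..4, and those are all positions ever visited, so □(¬red → ○○waiting) holds.
Positions where ¬red holds: 1, 3.
Check ○○waiting at each: 1→ok, 3→ok.

Holds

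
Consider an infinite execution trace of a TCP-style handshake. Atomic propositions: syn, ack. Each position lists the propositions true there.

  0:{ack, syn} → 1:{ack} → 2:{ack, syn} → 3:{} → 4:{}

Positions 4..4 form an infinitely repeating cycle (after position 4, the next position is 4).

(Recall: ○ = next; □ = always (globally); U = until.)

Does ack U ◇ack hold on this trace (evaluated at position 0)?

Walking from position 0: ◇ack first holds at position 0, and ack holds at every earlier position along the way, so ack U ◇ack holds.

Holds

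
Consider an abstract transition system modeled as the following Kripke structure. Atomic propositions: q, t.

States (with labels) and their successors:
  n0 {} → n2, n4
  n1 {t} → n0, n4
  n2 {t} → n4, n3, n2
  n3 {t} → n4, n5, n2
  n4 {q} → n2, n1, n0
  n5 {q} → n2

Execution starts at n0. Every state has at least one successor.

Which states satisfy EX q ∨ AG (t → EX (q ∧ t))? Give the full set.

{n0, n1, n2, n3}

States satisfying q: {n4, n5}.
States satisfying EX q: {n0, n1, n2, n3}.
States satisfying t → EX (q ∧ t): {n0, n4, n5}.
States satisfying AG (t → EX (q ∧ t)): ∅.
States satisfying EX q ∨ AG (t → EX (q ∧ t)): {n0, n1, n2, n3}.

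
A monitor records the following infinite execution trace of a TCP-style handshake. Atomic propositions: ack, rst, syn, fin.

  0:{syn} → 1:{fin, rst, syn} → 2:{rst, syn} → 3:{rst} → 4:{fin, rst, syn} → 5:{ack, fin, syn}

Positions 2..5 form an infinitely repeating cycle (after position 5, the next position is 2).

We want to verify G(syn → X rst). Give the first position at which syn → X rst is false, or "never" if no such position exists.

4

Check syn → X rst at each position in order: 0 ✓, 1 ✓, 2 ✓, 3 ✓.
At position 4 the labels are {fin, rst, syn} and the next position 5 has {ack, fin, syn}, so syn → X rst is false there. This is the first violation.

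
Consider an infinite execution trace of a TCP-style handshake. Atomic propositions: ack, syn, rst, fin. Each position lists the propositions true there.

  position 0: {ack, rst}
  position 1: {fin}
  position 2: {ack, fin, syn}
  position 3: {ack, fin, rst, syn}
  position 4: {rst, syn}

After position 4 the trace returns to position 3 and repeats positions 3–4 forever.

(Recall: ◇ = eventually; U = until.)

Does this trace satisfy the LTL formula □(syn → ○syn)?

syn → ○syn holds at every position 0..4, and those are all positions ever visited, so □(syn → ○syn) holds.
Positions where syn holds: 2, 3, 4.
Check ○syn at each: 2→ok, 3→ok, 4→ok.

Satisfied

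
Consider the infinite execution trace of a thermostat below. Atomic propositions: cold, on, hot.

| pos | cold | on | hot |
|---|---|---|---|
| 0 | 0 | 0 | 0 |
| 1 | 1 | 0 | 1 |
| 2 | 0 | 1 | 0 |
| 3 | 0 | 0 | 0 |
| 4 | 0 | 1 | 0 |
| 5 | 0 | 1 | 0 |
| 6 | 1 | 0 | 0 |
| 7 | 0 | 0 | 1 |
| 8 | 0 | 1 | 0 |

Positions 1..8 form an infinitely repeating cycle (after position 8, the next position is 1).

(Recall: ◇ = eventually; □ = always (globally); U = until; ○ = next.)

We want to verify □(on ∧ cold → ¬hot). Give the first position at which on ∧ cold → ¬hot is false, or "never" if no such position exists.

never

on ∧ cold → ¬hot holds at every position 0..8, and those are all the positions the trace ever visits, so the invariant □(on ∧ cold → ¬hot) is never violated.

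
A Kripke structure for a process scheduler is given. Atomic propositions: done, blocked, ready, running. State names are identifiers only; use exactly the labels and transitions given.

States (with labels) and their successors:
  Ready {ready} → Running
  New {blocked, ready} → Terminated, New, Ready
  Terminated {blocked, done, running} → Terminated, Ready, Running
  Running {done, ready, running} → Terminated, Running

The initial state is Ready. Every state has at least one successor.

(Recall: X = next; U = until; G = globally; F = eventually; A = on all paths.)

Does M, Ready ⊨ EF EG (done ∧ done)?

Satisfied

States satisfying EG (done ∧ done): {Terminated, Running}.
States satisfying EF EG (done ∧ done): {Ready, New, Terminated, Running}.
Some path from Ready reaches a state where EG (done ∧ done) holds.
Ready ∈ Sat(EF EG (done ∧ done)).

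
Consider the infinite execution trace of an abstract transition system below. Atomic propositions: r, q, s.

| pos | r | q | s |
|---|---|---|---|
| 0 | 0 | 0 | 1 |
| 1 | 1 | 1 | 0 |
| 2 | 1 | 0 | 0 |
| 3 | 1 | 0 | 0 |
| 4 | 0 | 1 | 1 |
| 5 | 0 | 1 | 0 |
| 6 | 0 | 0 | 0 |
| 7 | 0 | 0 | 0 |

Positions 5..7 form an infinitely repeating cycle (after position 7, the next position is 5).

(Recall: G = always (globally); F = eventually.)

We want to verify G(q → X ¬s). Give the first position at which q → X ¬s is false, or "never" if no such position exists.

never

q → X ¬s holds at every position 0..7, and those are all the positions the trace ever visits, so the invariant G(q → X ¬s) is never violated.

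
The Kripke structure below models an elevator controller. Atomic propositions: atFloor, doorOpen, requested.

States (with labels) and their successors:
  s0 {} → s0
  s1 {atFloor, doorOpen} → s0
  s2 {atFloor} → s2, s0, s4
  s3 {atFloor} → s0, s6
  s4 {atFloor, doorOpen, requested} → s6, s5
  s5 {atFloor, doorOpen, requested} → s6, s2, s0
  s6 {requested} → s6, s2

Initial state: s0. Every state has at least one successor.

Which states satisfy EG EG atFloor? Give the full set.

States satisfying EG atFloor: {s2, s4, s5}.
States satisfying EG EG atFloor: {s2, s4, s5}.

{s2, s4, s5}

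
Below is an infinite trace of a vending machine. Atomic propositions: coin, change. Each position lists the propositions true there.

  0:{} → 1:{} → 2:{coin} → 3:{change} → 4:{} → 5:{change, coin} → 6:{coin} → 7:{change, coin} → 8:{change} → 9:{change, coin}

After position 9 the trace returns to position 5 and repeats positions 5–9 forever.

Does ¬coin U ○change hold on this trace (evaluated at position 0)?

Satisfied

Walking from position 0: ○change first holds at position 2, and ¬coin holds at every earlier position along the way, so ¬coin U ○change holds.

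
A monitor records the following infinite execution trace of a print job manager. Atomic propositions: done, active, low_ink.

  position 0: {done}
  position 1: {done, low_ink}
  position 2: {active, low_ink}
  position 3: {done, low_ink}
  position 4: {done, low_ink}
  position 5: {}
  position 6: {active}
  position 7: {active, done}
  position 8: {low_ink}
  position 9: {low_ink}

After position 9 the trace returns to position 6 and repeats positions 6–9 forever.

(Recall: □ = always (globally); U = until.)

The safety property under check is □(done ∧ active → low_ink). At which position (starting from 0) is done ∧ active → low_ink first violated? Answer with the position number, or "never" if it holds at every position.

7

Check done ∧ active → low_ink at each position in order: 0 ✓, 1 ✓, 2 ✓, 3 ✓, 4 ✓, 5 ✓, 6 ✓.
At position 7 the labels are {active, done}, so done ∧ active → low_ink is false there. This is the first violation.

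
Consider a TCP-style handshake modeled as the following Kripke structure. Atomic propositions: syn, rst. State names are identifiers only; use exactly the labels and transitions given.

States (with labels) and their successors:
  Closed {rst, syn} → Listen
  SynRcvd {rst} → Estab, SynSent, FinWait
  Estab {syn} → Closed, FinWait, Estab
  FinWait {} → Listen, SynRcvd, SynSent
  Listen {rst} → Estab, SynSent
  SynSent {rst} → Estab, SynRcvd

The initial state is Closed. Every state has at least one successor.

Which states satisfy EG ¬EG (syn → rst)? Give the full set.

States satisfying ¬EG (syn → rst): {Estab}.
States satisfying EG ¬EG (syn → rst): {Estab}.

{Estab}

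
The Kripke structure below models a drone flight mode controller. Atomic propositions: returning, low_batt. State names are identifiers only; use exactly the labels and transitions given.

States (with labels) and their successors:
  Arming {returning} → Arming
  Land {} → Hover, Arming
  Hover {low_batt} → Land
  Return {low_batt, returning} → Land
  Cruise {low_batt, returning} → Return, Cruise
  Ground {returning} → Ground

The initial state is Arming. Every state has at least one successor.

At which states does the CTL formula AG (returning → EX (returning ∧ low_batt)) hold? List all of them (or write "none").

none

States satisfying returning → EX (returning ∧ low_batt): {Land, Hover, Cruise}.
States satisfying AG (returning → EX (returning ∧ low_batt)): ∅.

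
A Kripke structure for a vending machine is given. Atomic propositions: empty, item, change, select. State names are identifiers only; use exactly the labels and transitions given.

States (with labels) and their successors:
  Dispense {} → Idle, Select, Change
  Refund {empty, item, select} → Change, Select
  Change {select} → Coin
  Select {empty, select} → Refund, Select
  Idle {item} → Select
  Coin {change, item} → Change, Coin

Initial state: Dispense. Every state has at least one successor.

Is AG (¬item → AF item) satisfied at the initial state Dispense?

States satisfying ¬item → AF item: {Refund, Change, Idle, Coin}.
States satisfying AG (¬item → AF item): {Change, Coin}.
Dispense is reachable from Dispense and violates ¬item → AF item, so AG fails at Dispense.
Dispense ∉ Sat(AG (¬item → AF item)).

Does not hold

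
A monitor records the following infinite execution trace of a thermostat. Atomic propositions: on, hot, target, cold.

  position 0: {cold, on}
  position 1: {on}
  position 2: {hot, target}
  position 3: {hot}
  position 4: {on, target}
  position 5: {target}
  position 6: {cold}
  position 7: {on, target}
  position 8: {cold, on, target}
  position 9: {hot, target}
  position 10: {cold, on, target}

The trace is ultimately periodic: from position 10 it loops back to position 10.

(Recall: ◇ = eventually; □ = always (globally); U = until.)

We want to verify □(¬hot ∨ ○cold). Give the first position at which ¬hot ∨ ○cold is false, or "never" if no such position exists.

2

Check ¬hot ∨ ○cold at each position in order: 0 ✓, 1 ✓.
At position 2 the labels are {hot, target} and the next position 3 has {hot}, so ¬hot ∨ ○cold is false there. This is the first violation.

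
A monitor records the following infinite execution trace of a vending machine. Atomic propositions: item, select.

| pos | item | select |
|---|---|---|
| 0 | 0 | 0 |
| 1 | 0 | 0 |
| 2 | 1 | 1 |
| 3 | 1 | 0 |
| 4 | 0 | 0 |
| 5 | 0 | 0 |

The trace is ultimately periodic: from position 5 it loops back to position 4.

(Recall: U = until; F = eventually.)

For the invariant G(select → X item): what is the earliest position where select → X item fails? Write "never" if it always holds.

select → X item holds at every position 0..5, and those are all the positions the trace ever visits, so the invariant G(select → X item) is never violated.

never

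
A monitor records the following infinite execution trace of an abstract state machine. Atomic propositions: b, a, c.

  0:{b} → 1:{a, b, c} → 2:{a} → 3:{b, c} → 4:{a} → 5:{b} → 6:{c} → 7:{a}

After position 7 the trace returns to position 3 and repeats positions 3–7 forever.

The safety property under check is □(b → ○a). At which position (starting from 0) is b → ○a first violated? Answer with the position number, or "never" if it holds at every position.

Check b → ○a at each position in order: 0 ✓, 1 ✓, 2 ✓, 3 ✓, 4 ✓.
At position 5 the labels are {b} and the next position 6 has {c}, so b → ○a is false there. This is the first violation.

5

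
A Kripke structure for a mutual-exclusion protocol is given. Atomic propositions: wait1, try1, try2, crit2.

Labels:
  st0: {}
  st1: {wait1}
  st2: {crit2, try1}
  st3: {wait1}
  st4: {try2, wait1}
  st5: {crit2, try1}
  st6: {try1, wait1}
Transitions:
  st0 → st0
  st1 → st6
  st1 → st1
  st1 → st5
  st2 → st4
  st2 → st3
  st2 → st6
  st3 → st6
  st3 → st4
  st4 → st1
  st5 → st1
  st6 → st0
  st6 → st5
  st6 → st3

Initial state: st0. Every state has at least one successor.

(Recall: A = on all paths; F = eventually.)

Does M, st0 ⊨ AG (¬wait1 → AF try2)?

No

States satisfying ¬wait1 → AF try2: {st1, st3, st4, st6}.
States satisfying AG (¬wait1 → AF try2): ∅.
st0 is reachable from st0 and violates ¬wait1 → AF try2, so AG fails at st0.
st0 ∉ Sat(AG (¬wait1 → AF try2)).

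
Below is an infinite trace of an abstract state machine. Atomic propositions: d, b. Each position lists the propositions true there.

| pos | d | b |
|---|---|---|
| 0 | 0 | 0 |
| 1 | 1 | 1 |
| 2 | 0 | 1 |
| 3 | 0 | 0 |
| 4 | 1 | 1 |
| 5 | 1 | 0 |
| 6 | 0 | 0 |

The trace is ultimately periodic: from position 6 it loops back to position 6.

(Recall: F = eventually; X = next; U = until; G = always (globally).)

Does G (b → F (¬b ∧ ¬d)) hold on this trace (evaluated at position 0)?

Yes

b → F (¬b ∧ ¬d) holds at every position 0..6, and those are all positions ever visited, so G (b → F (¬b ∧ ¬d)) holds.
Positions where b holds: 1, 2, 4.
Check F (¬b ∧ ¬d) at each: 1→ok, 2→ok, 4→ok.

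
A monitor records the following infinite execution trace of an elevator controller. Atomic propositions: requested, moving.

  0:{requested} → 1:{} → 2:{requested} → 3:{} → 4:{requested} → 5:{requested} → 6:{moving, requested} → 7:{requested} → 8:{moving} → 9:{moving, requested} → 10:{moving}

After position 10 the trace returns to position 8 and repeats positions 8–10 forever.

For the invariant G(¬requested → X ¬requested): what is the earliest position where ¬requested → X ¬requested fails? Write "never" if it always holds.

Check ¬requested → X ¬requested at each position in order: 0 ✓.
At position 1 the labels are {} and the next position 2 has {requested}, so ¬requested → X ¬requested is false there. This is the first violation.

1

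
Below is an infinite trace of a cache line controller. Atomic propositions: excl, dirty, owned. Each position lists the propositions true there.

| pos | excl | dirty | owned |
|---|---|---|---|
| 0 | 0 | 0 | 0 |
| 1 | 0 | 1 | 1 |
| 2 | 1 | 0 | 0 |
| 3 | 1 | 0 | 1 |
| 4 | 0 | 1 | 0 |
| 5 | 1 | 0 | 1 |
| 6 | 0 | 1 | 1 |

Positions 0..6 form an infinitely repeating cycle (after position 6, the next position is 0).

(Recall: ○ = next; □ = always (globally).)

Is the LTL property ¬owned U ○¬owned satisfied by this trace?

Holds

Walking from position 0: ○¬owned first holds at position 1, and ¬owned holds at every earlier position along the way, so ¬owned U ○¬owned holds.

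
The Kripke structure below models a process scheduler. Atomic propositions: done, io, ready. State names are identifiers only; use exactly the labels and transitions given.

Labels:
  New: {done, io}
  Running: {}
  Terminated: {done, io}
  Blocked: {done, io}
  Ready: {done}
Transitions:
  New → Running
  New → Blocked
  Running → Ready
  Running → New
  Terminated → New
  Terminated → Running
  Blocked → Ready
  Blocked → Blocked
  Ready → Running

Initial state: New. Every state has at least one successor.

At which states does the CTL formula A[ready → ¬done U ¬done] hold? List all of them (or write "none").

{Running, Ready}

States satisfying ready → ¬done: {New, Running, Terminated, Blocked, Ready}.
States satisfying ¬done: {Running}.
States satisfying A[ready → ¬done U ¬done]: {Running, Ready}.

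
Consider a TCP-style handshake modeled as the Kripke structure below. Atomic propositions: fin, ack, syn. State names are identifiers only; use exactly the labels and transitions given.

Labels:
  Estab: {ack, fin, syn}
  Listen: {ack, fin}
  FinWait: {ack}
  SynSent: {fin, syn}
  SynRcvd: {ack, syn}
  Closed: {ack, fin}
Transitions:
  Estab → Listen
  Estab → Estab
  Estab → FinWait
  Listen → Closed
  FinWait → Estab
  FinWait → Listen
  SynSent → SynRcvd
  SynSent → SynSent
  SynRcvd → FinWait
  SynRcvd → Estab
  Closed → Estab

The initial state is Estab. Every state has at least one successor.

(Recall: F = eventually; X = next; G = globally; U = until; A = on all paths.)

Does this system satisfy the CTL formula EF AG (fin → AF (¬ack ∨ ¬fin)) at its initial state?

States satisfying AG (fin → AF (¬ack ∨ ¬fin)): ∅.
States satisfying EF AG (fin → AF (¬ack ∨ ¬fin)): ∅.
No suitable path/successor from Estab witnesses the formula.
Estab ∉ Sat(EF AG (fin → AF (¬ack ∨ ¬fin))).

Violated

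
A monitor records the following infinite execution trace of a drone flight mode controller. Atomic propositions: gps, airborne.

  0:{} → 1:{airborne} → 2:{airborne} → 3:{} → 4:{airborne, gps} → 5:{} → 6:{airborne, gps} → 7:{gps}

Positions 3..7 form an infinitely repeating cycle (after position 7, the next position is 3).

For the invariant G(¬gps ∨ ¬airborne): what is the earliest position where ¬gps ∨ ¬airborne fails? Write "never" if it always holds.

Check ¬gps ∨ ¬airborne at each position in order: 0 ✓, 1 ✓, 2 ✓, 3 ✓.
At position 4 the labels are {airborne, gps}, so ¬gps ∨ ¬airborne is false there. This is the first violation.

4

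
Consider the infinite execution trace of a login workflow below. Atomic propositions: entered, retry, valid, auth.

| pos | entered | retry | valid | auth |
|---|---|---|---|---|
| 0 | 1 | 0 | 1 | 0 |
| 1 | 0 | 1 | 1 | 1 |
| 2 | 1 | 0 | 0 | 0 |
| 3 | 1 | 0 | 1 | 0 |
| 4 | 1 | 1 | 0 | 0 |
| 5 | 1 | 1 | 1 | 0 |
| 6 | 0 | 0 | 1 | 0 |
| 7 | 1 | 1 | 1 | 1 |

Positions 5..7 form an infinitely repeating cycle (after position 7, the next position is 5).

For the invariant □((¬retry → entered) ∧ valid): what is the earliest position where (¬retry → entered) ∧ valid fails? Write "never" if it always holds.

2

Check (¬retry → entered) ∧ valid at each position in order: 0 ✓, 1 ✓.
At position 2 the labels are {entered}, so (¬retry → entered) ∧ valid is false there. This is the first violation.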